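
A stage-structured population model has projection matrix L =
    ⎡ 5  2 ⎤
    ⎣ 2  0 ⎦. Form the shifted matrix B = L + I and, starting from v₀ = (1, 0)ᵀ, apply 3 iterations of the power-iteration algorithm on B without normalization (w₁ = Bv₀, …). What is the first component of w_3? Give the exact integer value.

268

B = L + I has rows (6, 2); (2, 1)
w1 = Bv₀ = (6·1 + 2·0; 2·1 + 1·0) = (6, 2)
w2 = Bw1 = (6·6 + 2·2; 2·6 + 1·2) = (40, 14)
w3 = Bw2 = (268, 94)
Requested component of w3: 268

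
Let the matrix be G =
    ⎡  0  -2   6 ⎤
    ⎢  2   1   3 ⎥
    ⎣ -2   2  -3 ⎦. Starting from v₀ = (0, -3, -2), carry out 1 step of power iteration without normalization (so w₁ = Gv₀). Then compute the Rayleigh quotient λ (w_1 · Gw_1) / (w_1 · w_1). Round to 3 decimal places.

λ ≈ 0.692

w1 = Gv₀ = (-6, -9, 0)
Gw1 = (18, -21, -6)
w1·Gw1 = (-6)·18 + (-9)·(-21) + 0·(-6) = 81; w1·w1 = (-6)·(-6) + (-9)·(-9) + 0·0 = 117
λ ≈ 81/117 = 0.692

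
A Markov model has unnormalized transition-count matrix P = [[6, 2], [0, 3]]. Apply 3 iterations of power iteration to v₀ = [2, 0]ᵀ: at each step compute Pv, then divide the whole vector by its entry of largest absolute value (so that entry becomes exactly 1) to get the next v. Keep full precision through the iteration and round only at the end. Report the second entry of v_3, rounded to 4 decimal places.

0.0000

Pv0 = (12.00000, 0.00000); divide by 12.00000 → v1 = (1.00000, 0.00000)
Pv1 = (6.00000, 0.00000); divide by 6.00000 → v2 = (1.00000, 0.00000)
Pv2 = (6.00000, 0.00000); divide by 6.00000 → v3 = (1.00000, 0.00000)
Requested entry of v3: 0/432 = 0.0000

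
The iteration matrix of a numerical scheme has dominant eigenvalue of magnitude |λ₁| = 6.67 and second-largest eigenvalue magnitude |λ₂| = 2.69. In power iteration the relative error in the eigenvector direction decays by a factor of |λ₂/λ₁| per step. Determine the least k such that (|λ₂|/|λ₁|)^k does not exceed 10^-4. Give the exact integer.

11

|λ₂/λ₁| = 2.69/6.67 = 0.40330
Need k ≥ ln(10^-4) / ln(0.40330) = -9.2103 / -0.9081 ≈ 10.143
Smallest integer k satisfying the bound: 11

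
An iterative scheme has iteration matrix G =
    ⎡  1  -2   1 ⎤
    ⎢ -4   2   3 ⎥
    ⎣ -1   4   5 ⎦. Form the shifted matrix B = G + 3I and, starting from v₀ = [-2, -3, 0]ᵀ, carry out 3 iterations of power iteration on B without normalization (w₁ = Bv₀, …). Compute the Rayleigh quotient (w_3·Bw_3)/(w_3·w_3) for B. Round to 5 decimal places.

μ ≈ 10.23770

B = G + 3I has rows (4, -2, 1); (-4, 5, 3); (-1, 4, 8)
w1 = Bv₀ = (4·(-2) + (-2)·(-3) + 1·0; (-4)·(-2) + 5·(-3) + 3·0; (-1)·(-2) + 4·(-3) + 8·0) = (-2, -7, -10)
w2 = Bw1 = (4·(-2) + (-2)·(-7) + 1·(-10); (-4)·(-2) + 5·(-7) + 3·(-10); (-1)·(-2) + 4·(-7) + 8·(-10)) = (-4, -57, -106)
w3 = Bw2 = (-8, -587, -1072)
Bw3 = (70, -6119, -10916)
w3·Bw3 = 15293245; w3·w3 = 1493817; μ ≈ 15293245/1493817 = 10.23770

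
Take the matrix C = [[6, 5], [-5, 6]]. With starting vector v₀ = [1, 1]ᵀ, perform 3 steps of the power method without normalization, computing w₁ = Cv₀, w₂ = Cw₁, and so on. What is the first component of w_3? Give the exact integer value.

181

w1 = Cv₀ = (11, 1)
w2 = Cw1 = (71, -49)
w3 = Cw2 = (181, -649)
The requested component of w3 is 181.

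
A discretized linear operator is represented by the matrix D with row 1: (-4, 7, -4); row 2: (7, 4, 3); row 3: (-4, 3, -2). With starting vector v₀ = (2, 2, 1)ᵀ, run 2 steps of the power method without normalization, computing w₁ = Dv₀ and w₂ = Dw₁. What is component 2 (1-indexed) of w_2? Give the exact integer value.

102

w1 = Dv₀ = ((-4)·2 + 7·2 + (-4)·1; 7·2 + 4·2 + 3·1; (-4)·2 + 3·2 + (-2)·1) = (2, 25, -4)
w2 = Dw1 = ((-4)·2 + 7·25 + (-4)·(-4); 7·2 + 4·25 + 3·(-4); (-4)·2 + 3·25 + (-2)·(-4)) = (183, 102, 75)
The requested component of w2 is 102.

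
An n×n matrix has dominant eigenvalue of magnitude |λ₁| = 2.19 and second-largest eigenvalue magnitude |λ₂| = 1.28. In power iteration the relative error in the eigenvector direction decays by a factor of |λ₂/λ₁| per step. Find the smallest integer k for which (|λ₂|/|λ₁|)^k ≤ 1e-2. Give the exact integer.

9

|λ₂/λ₁| = 1.28/2.19 = 0.58447
Need k ≥ ln(1e-2) / ln(0.58447) = -4.6052 / -0.5370 ≈ 8.575
Smallest integer k satisfying the bound: 9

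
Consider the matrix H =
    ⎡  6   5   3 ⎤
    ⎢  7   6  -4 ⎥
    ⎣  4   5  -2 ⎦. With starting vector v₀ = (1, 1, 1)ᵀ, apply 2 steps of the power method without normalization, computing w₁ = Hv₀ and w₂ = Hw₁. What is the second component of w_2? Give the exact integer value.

124

w1 = Hv₀ = (6·1 + 5·1 + 3·1; 7·1 + 6·1 + (-4)·1; 4·1 + 5·1 + (-2)·1) = (14, 9, 7)
w2 = Hw1 = (6·14 + 5·9 + 3·7; 7·14 + 6·9 + (-4)·7; 4·14 + 5·9 + (-2)·7) = (150, 124, 87)
The requested component of w2 is 124.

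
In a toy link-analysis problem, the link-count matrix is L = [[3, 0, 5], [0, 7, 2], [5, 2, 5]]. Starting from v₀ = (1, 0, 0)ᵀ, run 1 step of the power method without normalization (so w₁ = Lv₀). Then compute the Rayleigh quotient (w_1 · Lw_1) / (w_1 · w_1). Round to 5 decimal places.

w1 = Lv₀ = (3, 0, 5)
Lw1 = (34, 10, 40)
w1·Lw1 = 3·34 + 0·10 + 5·40 = 302; w1·w1 = 3·3 + 0·0 + 5·5 = 34
λ ≈ 302/34 = 8.88235

8.88235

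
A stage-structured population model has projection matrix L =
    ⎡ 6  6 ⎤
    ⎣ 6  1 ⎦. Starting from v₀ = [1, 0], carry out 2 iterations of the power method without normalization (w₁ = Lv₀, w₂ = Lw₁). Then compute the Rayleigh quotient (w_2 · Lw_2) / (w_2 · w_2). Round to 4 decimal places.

9.9534

w1 = Lv₀ = (6·1 + 6·0; 6·1 + 1·0) = (6, 6)
w2 = Lw1 = (6·6 + 6·6; 6·6 + 1·6) = (72, 42)
Lw2 = (684, 474)
w2·Lw2 = 72·684 + 42·474 = 69156; w2·w2 = 72·72 + 42·42 = 6948
λ ≈ 69156/6948 = 9.9534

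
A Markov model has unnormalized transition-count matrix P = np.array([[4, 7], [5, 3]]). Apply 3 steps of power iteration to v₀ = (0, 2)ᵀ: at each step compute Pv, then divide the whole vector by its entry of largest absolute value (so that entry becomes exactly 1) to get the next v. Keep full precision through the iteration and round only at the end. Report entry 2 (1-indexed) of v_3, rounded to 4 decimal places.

Pv0 = (14.00000, 6.00000); divide by 14.00000 → v1 = (1.00000, 0.42857)
Pv1 = (7.00000, 6.28571); divide by 7.00000 → v2 = (1.00000, 0.89796)
Pv2 = (10.28571, 7.69388); divide by 10.28571 → v3 = (1.00000, 0.74802)
Requested entry of v3: 754/1008 = 0.7480

0.7480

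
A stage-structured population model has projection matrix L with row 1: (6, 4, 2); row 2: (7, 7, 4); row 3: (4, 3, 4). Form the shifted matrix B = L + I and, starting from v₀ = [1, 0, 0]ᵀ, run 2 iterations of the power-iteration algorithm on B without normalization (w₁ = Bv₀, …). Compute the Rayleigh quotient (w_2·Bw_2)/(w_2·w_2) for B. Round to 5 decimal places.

μ ≈ 14.95760

B = L + I has rows (7, 4, 2); (7, 8, 4); (4, 3, 5)
w1 = Bv₀ = (7·1 + 4·0 + 2·0; 7·1 + 8·0 + 4·0; 4·1 + 3·0 + 5·0) = (7, 7, 4)
w2 = Bw1 = (7·7 + 4·7 + 2·4; 7·7 + 8·7 + 4·4; 4·7 + 3·7 + 5·4) = (85, 121, 69)
Bw2 = (1217, 1839, 1048)
w2·Bw2 = 398276; w2·w2 = 26627; μ ≈ 398276/26627 = 14.95760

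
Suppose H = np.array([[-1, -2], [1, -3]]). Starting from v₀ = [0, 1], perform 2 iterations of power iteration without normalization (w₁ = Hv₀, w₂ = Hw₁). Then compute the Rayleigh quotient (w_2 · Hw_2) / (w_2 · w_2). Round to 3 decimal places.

w1 = Hv₀ = ((-1)·0 + (-2)·1; 1·0 + (-3)·1) = (-2, -3)
w2 = Hw1 = ((-1)·(-2) + (-2)·(-3); 1·(-2) + (-3)·(-3)) = (8, 7)
Hw2 = (-22, -13)
w2·Hw2 = 8·(-22) + 7·(-13) = -267; w2·w2 = 8·8 + 7·7 = 113
λ ≈ -267/113 = -2.363

λ ≈ -2.363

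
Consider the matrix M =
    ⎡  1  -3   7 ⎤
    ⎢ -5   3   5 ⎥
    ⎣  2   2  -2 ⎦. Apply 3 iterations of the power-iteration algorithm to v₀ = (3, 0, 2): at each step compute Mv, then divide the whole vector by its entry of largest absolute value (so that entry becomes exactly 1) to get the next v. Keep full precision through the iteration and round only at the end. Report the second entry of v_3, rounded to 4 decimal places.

-0.8772

Mv0 = (17.00000, -5.00000, 2.00000); divide by 17.00000 → v1 = (1.00000, -0.29412, 0.11765)
Mv1 = (2.70588, -5.29412, 1.17647); divide by -5.29412 → v2 = (-0.51111, 1.00000, -0.22222)
Mv2 = (-5.06667, 4.44444, 1.42222); divide by -5.06667 → v3 = (1.00000, -0.87719, -0.28070)
Requested entry of v3: -400/456 = -0.8772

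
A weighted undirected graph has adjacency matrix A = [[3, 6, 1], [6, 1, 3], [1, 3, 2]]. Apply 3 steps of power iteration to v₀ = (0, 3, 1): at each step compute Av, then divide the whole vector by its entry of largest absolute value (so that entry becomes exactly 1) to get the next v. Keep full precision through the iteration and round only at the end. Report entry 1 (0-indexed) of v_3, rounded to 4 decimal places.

0.7401

Av0 = (19.00000, 6.00000, 11.00000); divide by 19.00000 → v1 = (1.00000, 0.31579, 0.57895)
Av1 = (5.47368, 8.05263, 3.10526); divide by 8.05263 → v2 = (0.67974, 1.00000, 0.38562)
Av2 = (8.42484, 6.23529, 4.45098); divide by 8.42484 → v3 = (1.00000, 0.74011, 0.52832)
Requested entry of v3: 954/1289 = 0.7401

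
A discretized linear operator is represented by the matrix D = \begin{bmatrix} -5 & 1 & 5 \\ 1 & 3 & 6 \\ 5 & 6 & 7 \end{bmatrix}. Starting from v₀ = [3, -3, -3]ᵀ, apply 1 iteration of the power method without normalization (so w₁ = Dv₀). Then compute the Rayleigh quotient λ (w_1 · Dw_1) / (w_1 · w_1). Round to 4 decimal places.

7.4659

w1 = Dv₀ = ((-5)·3 + 1·(-3) + 5·(-3); 1·3 + 3·(-3) + 6·(-3); 5·3 + 6·(-3) + 7·(-3)) = (-33, -24, -24)
Dw1 = (21, -249, -477)
w1·Dw1 = (-33)·21 + (-24)·(-249) + (-24)·(-477) = 16731; w1·w1 = (-33)·(-33) + (-24)·(-24) + (-24)·(-24) = 2241
λ ≈ 16731/2241 = 7.4659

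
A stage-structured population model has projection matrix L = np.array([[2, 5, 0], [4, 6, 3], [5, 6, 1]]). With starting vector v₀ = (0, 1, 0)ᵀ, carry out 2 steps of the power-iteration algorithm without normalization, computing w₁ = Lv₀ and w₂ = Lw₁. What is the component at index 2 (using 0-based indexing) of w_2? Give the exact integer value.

67

w1 = Lv₀ = (2·0 + 5·1 + 0·0; 4·0 + 6·1 + 3·0; 5·0 + 6·1 + 1·0) = (5, 6, 6)
w2 = Lw1 = (2·5 + 5·6 + 0·6; 4·5 + 6·6 + 3·6; 5·5 + 6·6 + 1·6) = (40, 74, 67)
The requested component of w2 is 67.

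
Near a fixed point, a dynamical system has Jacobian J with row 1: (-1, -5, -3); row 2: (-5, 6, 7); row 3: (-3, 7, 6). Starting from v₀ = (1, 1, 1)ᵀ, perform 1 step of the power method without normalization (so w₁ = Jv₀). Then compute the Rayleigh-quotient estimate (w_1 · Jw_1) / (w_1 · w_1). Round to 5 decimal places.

λ ≈ 13.40000

w1 = Jv₀ = ((-1)·1 + (-5)·1 + (-3)·1; (-5)·1 + 6·1 + 7·1; (-3)·1 + 7·1 + 6·1) = (-9, 8, 10)
Jw1 = (-61, 163, 143)
w1·Jw1 = (-9)·(-61) + 8·163 + 10·143 = 3283; w1·w1 = (-9)·(-9) + 8·8 + 10·10 = 245
λ ≈ 3283/245 = 13.40000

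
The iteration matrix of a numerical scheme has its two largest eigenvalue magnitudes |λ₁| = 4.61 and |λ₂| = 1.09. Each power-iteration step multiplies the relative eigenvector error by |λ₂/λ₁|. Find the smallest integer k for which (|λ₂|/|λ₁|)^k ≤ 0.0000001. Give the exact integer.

12

|λ₂/λ₁| = 1.09/4.61 = 0.23644
Need k ≥ ln(0.0000001) / ln(0.23644) = -16.1181 / -1.4421 ≈ 11.177
Smallest integer k satisfying the bound: 12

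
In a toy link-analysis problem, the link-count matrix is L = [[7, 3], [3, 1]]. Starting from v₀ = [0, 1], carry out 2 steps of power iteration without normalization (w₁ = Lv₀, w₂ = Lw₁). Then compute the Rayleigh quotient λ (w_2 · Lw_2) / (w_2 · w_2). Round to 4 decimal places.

λ ≈ 8.2426

w1 = Lv₀ = (3, 1)
w2 = Lw1 = (24, 10)
Lw2 = (198, 82)
w2·Lw2 = 24·198 + 10·82 = 5572; w2·w2 = 24·24 + 10·10 = 676
λ ≈ 5572/676 = 8.2426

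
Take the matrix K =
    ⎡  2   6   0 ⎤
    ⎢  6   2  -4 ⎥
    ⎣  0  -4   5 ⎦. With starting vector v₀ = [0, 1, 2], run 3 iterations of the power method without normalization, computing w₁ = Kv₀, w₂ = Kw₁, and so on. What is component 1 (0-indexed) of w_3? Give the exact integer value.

w1 = Kv₀ = (6, -6, 6)
w2 = Kw1 = (-24, 0, 54)
w3 = Kw2 = (-48, -360, 270)
The requested component of w3 is -360.

-360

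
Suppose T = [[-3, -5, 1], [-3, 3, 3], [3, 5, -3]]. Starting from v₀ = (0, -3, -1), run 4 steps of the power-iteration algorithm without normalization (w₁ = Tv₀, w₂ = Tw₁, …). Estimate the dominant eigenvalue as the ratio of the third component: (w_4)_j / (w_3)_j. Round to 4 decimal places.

w1 = Tv₀ = (14, -12, -12)
w2 = Tw1 = (6, -114, 18)
w3 = Tw2 = (570, -306, -606)
w4 = Tw3 = (-786, -4446, 1998)
Ratio at component: 1998 / -606 = -3.2970

-3.2970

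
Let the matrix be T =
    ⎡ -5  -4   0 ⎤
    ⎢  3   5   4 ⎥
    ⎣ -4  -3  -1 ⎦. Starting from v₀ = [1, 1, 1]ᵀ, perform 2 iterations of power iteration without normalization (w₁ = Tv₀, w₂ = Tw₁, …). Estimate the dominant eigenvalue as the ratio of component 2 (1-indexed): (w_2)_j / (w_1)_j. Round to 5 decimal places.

0.08333

w1 = Tv₀ = ((-5)·1 + (-4)·1 + 0·1; 3·1 + 5·1 + 4·1; (-4)·1 + (-3)·1 + (-1)·1) = (-9, 12, -8)
w2 = Tw1 = ((-5)·(-9) + (-4)·12 + 0·(-8); 3·(-9) + 5·12 + 4·(-8); (-4)·(-9) + (-3)·12 + (-1)·(-8)) = (-3, 1, 8)
Ratio at component: 1 / 12 = 0.08333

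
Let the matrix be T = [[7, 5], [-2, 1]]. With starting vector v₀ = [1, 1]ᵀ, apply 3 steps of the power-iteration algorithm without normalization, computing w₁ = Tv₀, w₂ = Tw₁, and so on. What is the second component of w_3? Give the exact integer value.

-183

w1 = Tv₀ = (7·1 + 5·1; (-2)·1 + 1·1) = (12, -1)
w2 = Tw1 = (7·12 + 5·(-1); (-2)·12 + 1·(-1)) = (79, -25)
w3 = Tw2 = (428, -183)
The requested component of w3 is -183.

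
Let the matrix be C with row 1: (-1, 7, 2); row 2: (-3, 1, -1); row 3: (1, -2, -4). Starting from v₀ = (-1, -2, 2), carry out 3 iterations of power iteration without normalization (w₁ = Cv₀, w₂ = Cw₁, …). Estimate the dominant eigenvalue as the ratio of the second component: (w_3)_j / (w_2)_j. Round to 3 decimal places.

w1 = Cv₀ = ((-1)·(-1) + 7·(-2) + 2·2; (-3)·(-1) + 1·(-2) + (-1)·2; 1·(-1) + (-2)·(-2) + (-4)·2) = (-9, -1, -5)
w2 = Cw1 = ((-1)·(-9) + 7·(-1) + 2·(-5); (-3)·(-9) + 1·(-1) + (-1)·(-5); 1·(-9) + (-2)·(-1) + (-4)·(-5)) = (-8, 31, 13)
w3 = Cw2 = (251, 42, -122)
Ratio at component: 42 / 31 = 1.355

1.355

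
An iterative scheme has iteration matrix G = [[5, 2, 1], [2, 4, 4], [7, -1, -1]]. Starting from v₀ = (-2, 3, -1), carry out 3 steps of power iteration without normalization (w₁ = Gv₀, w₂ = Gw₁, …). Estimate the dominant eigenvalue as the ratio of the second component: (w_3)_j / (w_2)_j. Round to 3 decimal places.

λ ≈ 6.724

w1 = Gv₀ = (-5, 4, -16)
w2 = Gw1 = (-33, -58, -23)
w3 = Gw2 = (-304, -390, -150)
Ratio at component: -390 / -58 = 6.724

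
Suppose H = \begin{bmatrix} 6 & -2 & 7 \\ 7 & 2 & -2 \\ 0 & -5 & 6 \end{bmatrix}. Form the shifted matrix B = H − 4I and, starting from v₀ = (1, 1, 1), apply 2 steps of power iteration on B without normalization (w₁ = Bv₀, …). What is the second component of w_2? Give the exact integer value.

49

B = H − 4I has rows (2, -2, 7); (7, -2, -2); (0, -5, 2)
w1 = Bv₀ = (7, 3, -3)
w2 = Bw1 = (-13, 49, -21)
Requested component of w2: 49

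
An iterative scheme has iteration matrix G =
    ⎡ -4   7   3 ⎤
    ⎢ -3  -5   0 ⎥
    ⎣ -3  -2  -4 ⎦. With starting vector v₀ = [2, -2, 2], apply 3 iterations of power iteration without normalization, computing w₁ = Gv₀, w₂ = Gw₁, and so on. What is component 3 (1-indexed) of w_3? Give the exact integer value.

-562

w1 = Gv₀ = ((-4)·2 + 7·(-2) + 3·2; (-3)·2 + (-5)·(-2) + 0·2; (-3)·2 + (-2)·(-2) + (-4)·2) = (-16, 4, -10)
w2 = Gw1 = ((-4)·(-16) + 7·4 + 3·(-10); (-3)·(-16) + (-5)·4 + 0·(-10); (-3)·(-16) + (-2)·4 + (-4)·(-10)) = (62, 28, 80)
w3 = Gw2 = (188, -326, -562)
The requested component of w3 is -562.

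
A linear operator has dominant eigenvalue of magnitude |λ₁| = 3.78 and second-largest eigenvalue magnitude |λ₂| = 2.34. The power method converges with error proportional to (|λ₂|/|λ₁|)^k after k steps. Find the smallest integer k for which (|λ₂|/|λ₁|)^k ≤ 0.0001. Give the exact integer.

20

|λ₂/λ₁| = 2.34/3.78 = 0.61905
Need k ≥ ln(0.0001) / ln(0.61905) = -9.2103 / -0.4796 ≈ 19.205
Smallest integer k satisfying the bound: 20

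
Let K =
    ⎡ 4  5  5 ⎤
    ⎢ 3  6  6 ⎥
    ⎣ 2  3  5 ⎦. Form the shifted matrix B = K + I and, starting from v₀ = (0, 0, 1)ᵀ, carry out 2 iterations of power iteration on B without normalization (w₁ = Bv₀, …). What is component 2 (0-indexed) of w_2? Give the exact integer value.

64

B = K + I has rows (5, 5, 5); (3, 7, 6); (2, 3, 6)
w1 = Bv₀ = (5·0 + 5·0 + 5·1; 3·0 + 7·0 + 6·1; 2·0 + 3·0 + 6·1) = (5, 6, 6)
w2 = Bw1 = (5·5 + 5·6 + 5·6; 3·5 + 7·6 + 6·6; 2·5 + 3·6 + 6·6) = (85, 93, 64)
Requested component of w2: 64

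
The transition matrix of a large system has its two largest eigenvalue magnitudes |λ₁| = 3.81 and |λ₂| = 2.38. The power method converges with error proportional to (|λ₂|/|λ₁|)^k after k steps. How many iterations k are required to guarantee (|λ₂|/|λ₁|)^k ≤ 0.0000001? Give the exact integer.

|λ₂/λ₁| = 2.38/3.81 = 0.62467
Need k ≥ ln(0.0000001) / ln(0.62467) = -16.1181 / -0.4705 ≈ 34.255
Smallest integer k satisfying the bound: 35

35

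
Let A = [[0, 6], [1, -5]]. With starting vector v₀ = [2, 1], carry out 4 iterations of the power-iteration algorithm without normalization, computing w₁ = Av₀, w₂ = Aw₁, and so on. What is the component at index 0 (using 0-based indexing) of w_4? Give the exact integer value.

w1 = Av₀ = (6, -3)
w2 = Aw1 = (-18, 21)
w3 = Aw2 = (126, -123)
w4 = Aw3 = (-738, 741)
The requested component of w4 is -738.

-738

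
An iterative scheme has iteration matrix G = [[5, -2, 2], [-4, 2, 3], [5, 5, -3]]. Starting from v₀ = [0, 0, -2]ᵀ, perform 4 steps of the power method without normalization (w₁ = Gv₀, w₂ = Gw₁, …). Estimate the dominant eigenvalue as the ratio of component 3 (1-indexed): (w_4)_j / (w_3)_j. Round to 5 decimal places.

-8.02994

w1 = Gv₀ = (-4, -6, 6)
w2 = Gw1 = (4, 22, -68)
w3 = Gw2 = (-160, -176, 334)
w4 = Gw3 = (220, 1290, -2682)
Ratio at component: -2682 / 334 = -8.02994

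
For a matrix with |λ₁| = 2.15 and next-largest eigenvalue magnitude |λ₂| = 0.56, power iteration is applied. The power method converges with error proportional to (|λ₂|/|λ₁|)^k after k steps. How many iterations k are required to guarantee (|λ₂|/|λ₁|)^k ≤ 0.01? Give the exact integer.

4

|λ₂/λ₁| = 0.56/2.15 = 0.26047
Need k ≥ ln(0.01) / ln(0.26047) = -4.6052 / -1.3453 ≈ 3.423
Smallest integer k satisfying the bound: 4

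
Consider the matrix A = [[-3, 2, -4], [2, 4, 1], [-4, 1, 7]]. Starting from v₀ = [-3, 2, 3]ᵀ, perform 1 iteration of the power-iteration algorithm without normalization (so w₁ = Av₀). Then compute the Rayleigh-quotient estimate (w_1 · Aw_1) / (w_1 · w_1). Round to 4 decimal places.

w1 = Av₀ = ((-3)·(-3) + 2·2 + (-4)·3; 2·(-3) + 4·2 + 1·3; (-4)·(-3) + 1·2 + 7·3) = (1, 5, 35)
Aw1 = (-133, 57, 246)
w1·Aw1 = 1·(-133) + 5·57 + 35·246 = 8762; w1·w1 = 1·1 + 5·5 + 35·35 = 1251
λ ≈ 8762/1251 = 7.0040

λ ≈ 7.0040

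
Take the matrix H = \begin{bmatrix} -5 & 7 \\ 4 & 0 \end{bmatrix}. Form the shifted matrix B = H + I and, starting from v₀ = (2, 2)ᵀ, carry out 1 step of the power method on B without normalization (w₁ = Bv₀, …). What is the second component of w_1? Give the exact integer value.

B = H + I has rows (-4, 7); (4, 1)
w1 = Bv₀ = ((-4)·2 + 7·2; 4·2 + 1·2) = (6, 10)
Requested component of w1: 10

10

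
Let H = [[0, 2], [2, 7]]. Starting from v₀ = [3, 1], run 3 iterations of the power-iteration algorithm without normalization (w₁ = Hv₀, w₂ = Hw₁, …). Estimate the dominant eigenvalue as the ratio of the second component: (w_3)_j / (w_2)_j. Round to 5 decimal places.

w1 = Hv₀ = (2, 13)
w2 = Hw1 = (26, 95)
w3 = Hw2 = (190, 717)
Ratio at component: 717 / 95 = 7.54737

λ ≈ 7.54737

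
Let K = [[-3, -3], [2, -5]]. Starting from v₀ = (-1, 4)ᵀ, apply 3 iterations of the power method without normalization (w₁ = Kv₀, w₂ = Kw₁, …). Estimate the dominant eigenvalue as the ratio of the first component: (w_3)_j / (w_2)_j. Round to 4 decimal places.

λ ≈ -5.9677

w1 = Kv₀ = ((-3)·(-1) + (-3)·4; 2·(-1) + (-5)·4) = (-9, -22)
w2 = Kw1 = ((-3)·(-9) + (-3)·(-22); 2·(-9) + (-5)·(-22)) = (93, 92)
w3 = Kw2 = (-555, -274)
Ratio at component: -555 / 93 = -5.9677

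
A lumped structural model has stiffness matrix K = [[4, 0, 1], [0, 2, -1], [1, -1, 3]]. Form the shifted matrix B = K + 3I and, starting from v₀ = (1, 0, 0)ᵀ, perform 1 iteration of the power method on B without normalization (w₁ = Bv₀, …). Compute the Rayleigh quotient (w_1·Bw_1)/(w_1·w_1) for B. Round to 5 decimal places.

μ ≈ 7.26000

B = K + 3I has rows (7, 0, 1); (0, 5, -1); (1, -1, 6)
w1 = Bv₀ = (7·1 + 0·0 + 1·0; 0·1 + 5·0 + (-1)·0; 1·1 + (-1)·0 + 6·0) = (7, 0, 1)
Bw1 = (50, -1, 13)
w1·Bw1 = 363; w1·w1 = 50; μ ≈ 363/50 = 7.26000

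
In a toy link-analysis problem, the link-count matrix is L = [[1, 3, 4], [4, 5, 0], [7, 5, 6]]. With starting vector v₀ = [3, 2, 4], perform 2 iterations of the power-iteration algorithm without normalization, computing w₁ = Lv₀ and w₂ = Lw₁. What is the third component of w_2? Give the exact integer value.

615

w1 = Lv₀ = (1·3 + 3·2 + 4·4; 4·3 + 5·2 + 0·4; 7·3 + 5·2 + 6·4) = (25, 22, 55)
w2 = Lw1 = (1·25 + 3·22 + 4·55; 4·25 + 5·22 + 0·55; 7·25 + 5·22 + 6·55) = (311, 210, 615)
The requested component of w2 is 615.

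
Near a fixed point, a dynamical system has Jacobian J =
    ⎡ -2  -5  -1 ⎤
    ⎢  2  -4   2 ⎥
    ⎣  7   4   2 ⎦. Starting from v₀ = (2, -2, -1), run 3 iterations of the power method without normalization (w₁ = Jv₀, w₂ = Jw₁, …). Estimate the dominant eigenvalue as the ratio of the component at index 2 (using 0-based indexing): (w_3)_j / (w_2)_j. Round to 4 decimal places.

w1 = Jv₀ = ((-2)·2 + (-5)·(-2) + (-1)·(-1); 2·2 + (-4)·(-2) + 2·(-1); 7·2 + 4·(-2) + 2·(-1)) = (7, 10, 4)
w2 = Jw1 = ((-2)·7 + (-5)·10 + (-1)·4; 2·7 + (-4)·10 + 2·4; 7·7 + 4·10 + 2·4) = (-68, -18, 97)
w3 = Jw2 = (129, 130, -354)
Ratio at component: -354 / 97 = -3.6495

-3.6495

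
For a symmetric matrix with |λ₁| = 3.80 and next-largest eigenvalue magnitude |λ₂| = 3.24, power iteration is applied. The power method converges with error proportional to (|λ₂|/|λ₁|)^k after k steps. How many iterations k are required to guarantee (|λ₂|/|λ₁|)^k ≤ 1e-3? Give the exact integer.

|λ₂/λ₁| = 3.24/3.80 = 0.85263
Need k ≥ ln(1e-3) / ln(0.85263) = -6.9078 / -0.1594 ≈ 43.328
Smallest integer k satisfying the bound: 44

44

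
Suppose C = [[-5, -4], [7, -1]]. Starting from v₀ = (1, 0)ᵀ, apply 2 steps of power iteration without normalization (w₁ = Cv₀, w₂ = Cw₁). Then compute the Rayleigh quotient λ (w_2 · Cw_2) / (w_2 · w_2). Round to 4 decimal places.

w1 = Cv₀ = ((-5)·1 + (-4)·0; 7·1 + (-1)·0) = (-5, 7)
w2 = Cw1 = ((-5)·(-5) + (-4)·7; 7·(-5) + (-1)·7) = (-3, -42)
Cw2 = (183, 21)
w2·Cw2 = (-3)·183 + (-42)·21 = -1431; w2·w2 = (-3)·(-3) + (-42)·(-42) = 1773
λ ≈ -1431/1773 = -0.8071

-0.8071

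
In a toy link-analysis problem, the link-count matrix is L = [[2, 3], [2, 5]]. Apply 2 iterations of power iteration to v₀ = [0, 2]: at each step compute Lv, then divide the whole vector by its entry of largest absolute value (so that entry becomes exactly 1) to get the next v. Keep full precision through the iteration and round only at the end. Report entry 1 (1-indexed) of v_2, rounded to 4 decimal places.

Lv0 = (6.00000, 10.00000); divide by 10.00000 → v1 = (0.60000, 1.00000)
Lv1 = (4.20000, 6.20000); divide by 6.20000 → v2 = (0.67742, 1.00000)
Requested entry of v2: 42/62 = 0.6774

0.6774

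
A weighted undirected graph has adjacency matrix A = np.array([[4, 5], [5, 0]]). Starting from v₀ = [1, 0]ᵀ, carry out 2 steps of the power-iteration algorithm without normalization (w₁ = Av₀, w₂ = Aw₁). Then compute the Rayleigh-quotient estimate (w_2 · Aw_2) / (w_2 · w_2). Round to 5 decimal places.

w1 = Av₀ = (4·1 + 5·0; 5·1 + 0·0) = (4, 5)
w2 = Aw1 = (4·4 + 5·5; 5·4 + 0·5) = (41, 20)
Aw2 = (264, 205)
w2·Aw2 = 41·264 + 20·205 = 14924; w2·w2 = 41·41 + 20·20 = 2081
λ ≈ 14924/2081 = 7.17155

7.17155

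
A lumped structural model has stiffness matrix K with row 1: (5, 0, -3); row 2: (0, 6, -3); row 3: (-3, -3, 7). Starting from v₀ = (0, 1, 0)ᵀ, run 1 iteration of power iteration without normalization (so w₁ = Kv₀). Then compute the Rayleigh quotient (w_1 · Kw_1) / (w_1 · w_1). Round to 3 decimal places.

w1 = Kv₀ = (5·0 + 0·1 + (-3)·0; 0·0 + 6·1 + (-3)·0; (-3)·0 + (-3)·1 + 7·0) = (0, 6, -3)
Kw1 = (9, 45, -39)
w1·Kw1 = 0·9 + 6·45 + (-3)·(-39) = 387; w1·w1 = 0·0 + 6·6 + (-3)·(-3) = 45
λ ≈ 387/45 = 8.600

λ ≈ 8.600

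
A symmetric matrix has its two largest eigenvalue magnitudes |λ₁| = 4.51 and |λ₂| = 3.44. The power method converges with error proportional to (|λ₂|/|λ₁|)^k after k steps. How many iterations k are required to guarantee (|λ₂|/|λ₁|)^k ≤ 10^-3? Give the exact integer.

|λ₂/λ₁| = 3.44/4.51 = 0.76275
Need k ≥ ln(10^-3) / ln(0.76275) = -6.9078 / -0.2708 ≈ 25.506
Smallest integer k satisfying the bound: 26

26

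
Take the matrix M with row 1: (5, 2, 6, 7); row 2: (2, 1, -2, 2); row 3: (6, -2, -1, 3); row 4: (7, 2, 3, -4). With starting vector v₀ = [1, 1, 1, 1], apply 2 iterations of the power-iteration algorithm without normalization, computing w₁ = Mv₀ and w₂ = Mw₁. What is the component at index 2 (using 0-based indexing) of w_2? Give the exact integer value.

132

w1 = Mv₀ = (20, 3, 6, 8)
w2 = Mw1 = (198, 47, 132, 132)
The requested component of w2 is 132.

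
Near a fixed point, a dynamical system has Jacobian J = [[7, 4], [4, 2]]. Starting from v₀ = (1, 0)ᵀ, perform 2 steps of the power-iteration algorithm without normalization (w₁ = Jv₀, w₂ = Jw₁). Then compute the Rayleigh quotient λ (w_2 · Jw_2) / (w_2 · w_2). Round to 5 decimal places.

w1 = Jv₀ = (7, 4)
w2 = Jw1 = (65, 36)
Jw2 = (599, 332)
w2·Jw2 = 65·599 + 36·332 = 50887; w2·w2 = 65·65 + 36·36 = 5521
λ ≈ 50887/5521 = 9.21699

9.21699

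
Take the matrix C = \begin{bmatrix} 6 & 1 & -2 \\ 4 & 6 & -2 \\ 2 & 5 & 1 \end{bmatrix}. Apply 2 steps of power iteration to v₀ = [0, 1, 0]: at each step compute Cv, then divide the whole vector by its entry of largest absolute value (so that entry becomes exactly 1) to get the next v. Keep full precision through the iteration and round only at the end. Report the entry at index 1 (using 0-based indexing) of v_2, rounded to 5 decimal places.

0.81081

Cv0 = (1.000000, 6.000000, 5.000000); divide by 6.000000 → v1 = (0.166667, 1.000000, 0.833333)
Cv1 = (0.333333, 5.000000, 6.166667); divide by 6.166667 → v2 = (0.054054, 0.810811, 1.000000)
Requested entry of v2: 30/37 = 0.81081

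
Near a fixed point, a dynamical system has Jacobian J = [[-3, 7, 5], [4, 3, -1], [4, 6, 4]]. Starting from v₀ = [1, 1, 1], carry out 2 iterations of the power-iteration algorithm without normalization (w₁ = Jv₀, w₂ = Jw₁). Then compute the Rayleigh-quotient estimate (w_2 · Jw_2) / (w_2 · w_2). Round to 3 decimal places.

w1 = Jv₀ = (9, 6, 14)
w2 = Jw1 = (85, 40, 128)
Jw2 = (665, 332, 1092)
w2·Jw2 = 85·665 + 40·332 + 128·1092 = 209581; w2·w2 = 85·85 + 40·40 + 128·128 = 25209
λ ≈ 209581/25209 = 8.314

8.314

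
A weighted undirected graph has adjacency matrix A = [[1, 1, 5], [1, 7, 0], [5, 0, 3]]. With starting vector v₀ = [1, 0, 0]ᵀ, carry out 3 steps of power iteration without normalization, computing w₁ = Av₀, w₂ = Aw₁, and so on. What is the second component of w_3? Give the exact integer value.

w1 = Av₀ = (1·1 + 1·0 + 5·0; 1·1 + 7·0 + 0·0; 5·1 + 0·0 + 3·0) = (1, 1, 5)
w2 = Aw1 = (1·1 + 1·1 + 5·5; 1·1 + 7·1 + 0·5; 5·1 + 0·1 + 3·5) = (27, 8, 20)
w3 = Aw2 = (135, 83, 195)
The requested component of w3 is 83.

83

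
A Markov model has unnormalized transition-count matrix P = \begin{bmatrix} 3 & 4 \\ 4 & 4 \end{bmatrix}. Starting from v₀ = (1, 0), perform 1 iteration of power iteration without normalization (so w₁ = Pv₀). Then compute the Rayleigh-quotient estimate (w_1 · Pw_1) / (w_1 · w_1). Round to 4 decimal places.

w1 = Pv₀ = (3, 4)
Pw1 = (25, 28)
w1·Pw1 = 3·25 + 4·28 = 187; w1·w1 = 3·3 + 4·4 = 25
λ ≈ 187/25 = 7.4800

7.4800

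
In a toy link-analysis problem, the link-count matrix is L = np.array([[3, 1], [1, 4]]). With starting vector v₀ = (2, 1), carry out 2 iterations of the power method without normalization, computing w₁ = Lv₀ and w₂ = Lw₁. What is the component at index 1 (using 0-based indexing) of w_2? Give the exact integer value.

31

w1 = Lv₀ = (7, 6)
w2 = Lw1 = (27, 31)
The requested component of w2 is 31.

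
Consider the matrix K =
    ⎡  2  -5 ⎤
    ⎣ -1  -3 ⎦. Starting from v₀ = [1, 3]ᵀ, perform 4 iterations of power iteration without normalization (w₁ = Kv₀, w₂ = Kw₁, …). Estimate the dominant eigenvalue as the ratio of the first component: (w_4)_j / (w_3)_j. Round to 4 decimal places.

λ ≈ -2.5808

w1 = Kv₀ = (-13, -10)
w2 = Kw1 = (24, 43)
w3 = Kw2 = (-167, -153)
w4 = Kw3 = (431, 626)
Ratio at component: 431 / -167 = -2.5808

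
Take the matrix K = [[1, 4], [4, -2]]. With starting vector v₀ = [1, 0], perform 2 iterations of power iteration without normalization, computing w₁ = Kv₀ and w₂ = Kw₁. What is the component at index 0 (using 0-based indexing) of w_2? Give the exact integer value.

w1 = Kv₀ = (1, 4)
w2 = Kw1 = (17, -4)
The requested component of w2 is 17.

17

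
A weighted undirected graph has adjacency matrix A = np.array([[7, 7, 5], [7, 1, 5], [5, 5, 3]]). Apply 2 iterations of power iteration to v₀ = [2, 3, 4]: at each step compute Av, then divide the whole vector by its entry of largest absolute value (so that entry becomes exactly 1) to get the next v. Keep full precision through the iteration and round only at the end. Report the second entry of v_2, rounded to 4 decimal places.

Av0 = (55.00000, 37.00000, 37.00000); divide by 55.00000 → v1 = (1.00000, 0.67273, 0.67273)
Av1 = (15.07273, 11.03636, 10.38182); divide by 15.07273 → v2 = (1.00000, 0.73221, 0.68878)
Requested entry of v2: 607/829 = 0.7322

0.7322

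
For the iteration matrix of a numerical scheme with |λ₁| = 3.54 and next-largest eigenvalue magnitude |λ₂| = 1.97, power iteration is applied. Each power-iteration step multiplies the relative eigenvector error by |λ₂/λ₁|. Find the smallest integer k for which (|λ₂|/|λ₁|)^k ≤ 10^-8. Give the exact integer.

32

|λ₂/λ₁| = 1.97/3.54 = 0.55650
Need k ≥ ln(10^-8) / ln(0.55650) = -18.4207 / -0.5861 ≈ 31.430
Smallest integer k satisfying the bound: 32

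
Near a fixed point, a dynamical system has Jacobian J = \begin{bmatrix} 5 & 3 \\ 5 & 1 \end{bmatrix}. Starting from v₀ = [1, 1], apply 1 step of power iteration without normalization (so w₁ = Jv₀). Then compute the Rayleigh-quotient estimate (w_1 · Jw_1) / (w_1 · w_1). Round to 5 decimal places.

λ ≈ 7.40000

w1 = Jv₀ = (5·1 + 3·1; 5·1 + 1·1) = (8, 6)
Jw1 = (58, 46)
w1·Jw1 = 8·58 + 6·46 = 740; w1·w1 = 8·8 + 6·6 = 100
λ ≈ 740/100 = 7.40000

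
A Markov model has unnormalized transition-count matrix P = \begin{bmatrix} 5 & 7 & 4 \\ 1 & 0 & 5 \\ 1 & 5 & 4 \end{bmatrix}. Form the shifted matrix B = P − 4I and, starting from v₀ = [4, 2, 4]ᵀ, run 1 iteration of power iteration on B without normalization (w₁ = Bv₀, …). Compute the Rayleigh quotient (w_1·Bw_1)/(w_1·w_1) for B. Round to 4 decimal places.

B = P − 4I has rows (1, 7, 4); (1, -4, 5); (1, 5, 0)
w1 = Bv₀ = (34, 16, 14)
Bw1 = (202, 40, 114)
w1·Bw1 = 9104; w1·w1 = 1608; μ ≈ 9104/1608 = 5.6617

μ ≈ 5.6617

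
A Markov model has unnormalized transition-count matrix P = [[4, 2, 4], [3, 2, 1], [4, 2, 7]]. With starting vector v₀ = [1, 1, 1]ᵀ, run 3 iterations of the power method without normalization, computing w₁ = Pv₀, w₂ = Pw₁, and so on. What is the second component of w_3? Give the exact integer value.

565

w1 = Pv₀ = (4·1 + 2·1 + 4·1; 3·1 + 2·1 + 1·1; 4·1 + 2·1 + 7·1) = (10, 6, 13)
w2 = Pw1 = (4·10 + 2·6 + 4·13; 3·10 + 2·6 + 1·13; 4·10 + 2·6 + 7·13) = (104, 55, 143)
w3 = Pw2 = (1098, 565, 1527)
The requested component of w3 is 565.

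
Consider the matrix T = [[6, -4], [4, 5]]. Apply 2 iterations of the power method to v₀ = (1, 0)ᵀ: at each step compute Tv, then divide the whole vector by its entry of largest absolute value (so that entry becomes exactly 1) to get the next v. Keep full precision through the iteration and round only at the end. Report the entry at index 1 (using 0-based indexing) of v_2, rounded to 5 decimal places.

Tv0 = (6.000000, 4.000000); divide by 6.000000 → v1 = (1.000000, 0.666667)
Tv1 = (3.333333, 7.333333); divide by 7.333333 → v2 = (0.454545, 1.000000)
Requested entry of v2: 44/44 = 1.00000

1.00000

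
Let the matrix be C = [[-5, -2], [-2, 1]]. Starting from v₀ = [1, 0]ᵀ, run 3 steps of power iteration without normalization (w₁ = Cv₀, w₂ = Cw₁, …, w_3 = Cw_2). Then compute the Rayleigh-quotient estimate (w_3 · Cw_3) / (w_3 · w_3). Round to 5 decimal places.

w1 = Cv₀ = (-5, -2)
w2 = Cw1 = (29, 8)
w3 = Cw2 = (-161, -50)
Cw3 = (905, 272)
w3·Cw3 = (-161)·905 + (-50)·272 = -159305; w3·w3 = (-161)·(-161) + (-50)·(-50) = 28421
λ ≈ -159305/28421 = -5.60519

λ ≈ -5.60519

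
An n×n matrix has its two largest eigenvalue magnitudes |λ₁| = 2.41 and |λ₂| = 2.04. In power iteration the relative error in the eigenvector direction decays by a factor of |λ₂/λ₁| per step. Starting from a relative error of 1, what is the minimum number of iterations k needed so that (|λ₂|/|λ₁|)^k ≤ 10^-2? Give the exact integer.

28

|λ₂/λ₁| = 2.04/2.41 = 0.84647
Need k ≥ ln(10^-2) / ln(0.84647) = -4.6052 / -0.1667 ≈ 27.629
Smallest integer k satisfying the bound: 28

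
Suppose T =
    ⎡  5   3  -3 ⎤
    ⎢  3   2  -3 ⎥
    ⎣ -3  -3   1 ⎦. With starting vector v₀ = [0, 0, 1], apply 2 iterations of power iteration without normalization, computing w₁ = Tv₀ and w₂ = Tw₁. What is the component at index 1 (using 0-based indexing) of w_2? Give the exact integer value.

-18

w1 = Tv₀ = (-3, -3, 1)
w2 = Tw1 = (-27, -18, 19)
The requested component of w2 is -18.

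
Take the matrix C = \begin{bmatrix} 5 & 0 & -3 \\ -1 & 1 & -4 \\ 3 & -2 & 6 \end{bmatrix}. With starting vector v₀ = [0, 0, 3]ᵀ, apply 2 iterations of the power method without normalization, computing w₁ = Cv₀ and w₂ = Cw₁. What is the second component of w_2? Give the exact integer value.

-75

w1 = Cv₀ = (-9, -12, 18)
w2 = Cw1 = (-99, -75, 105)
The requested component of w2 is -75.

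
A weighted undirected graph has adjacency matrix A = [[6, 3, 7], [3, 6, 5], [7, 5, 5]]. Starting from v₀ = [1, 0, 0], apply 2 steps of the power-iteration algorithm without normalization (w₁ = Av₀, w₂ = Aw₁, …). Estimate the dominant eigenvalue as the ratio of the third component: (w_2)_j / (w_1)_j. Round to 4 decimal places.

w1 = Av₀ = (6, 3, 7)
w2 = Aw1 = (94, 71, 92)
Ratio at component: 92 / 7 = 13.1429

13.1429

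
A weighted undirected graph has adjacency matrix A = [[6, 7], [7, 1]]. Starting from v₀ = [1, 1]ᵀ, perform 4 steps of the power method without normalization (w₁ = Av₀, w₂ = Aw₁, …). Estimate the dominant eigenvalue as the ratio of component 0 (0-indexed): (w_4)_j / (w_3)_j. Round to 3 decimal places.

w1 = Av₀ = (13, 8)
w2 = Aw1 = (134, 99)
w3 = Aw2 = (1497, 1037)
w4 = Aw3 = (16241, 11516)
Ratio at component: 16241 / 1497 = 10.849

10.849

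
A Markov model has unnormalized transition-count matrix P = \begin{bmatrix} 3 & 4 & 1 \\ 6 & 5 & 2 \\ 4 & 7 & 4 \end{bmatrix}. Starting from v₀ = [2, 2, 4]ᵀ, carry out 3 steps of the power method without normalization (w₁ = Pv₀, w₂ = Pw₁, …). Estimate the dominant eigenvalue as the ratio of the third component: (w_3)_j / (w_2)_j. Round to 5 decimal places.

λ ≈ 11.34101

w1 = Pv₀ = (3·2 + 4·2 + 1·4; 6·2 + 5·2 + 2·4; 4·2 + 7·2 + 4·4) = (18, 30, 38)
w2 = Pw1 = (3·18 + 4·30 + 1·38; 6·18 + 5·30 + 2·38; 4·18 + 7·30 + 4·38) = (212, 334, 434)
w3 = Pw2 = (2406, 3810, 4922)
Ratio at component: 4922 / 434 = 11.34101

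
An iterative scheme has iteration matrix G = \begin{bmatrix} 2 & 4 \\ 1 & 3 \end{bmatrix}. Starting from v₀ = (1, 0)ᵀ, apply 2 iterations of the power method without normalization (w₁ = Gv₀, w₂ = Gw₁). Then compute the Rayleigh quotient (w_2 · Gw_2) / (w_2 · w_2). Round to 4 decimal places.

w1 = Gv₀ = (2·1 + 4·0; 1·1 + 3·0) = (2, 1)
w2 = Gw1 = (2·2 + 4·1; 1·2 + 3·1) = (8, 5)
Gw2 = (36, 23)
w2·Gw2 = 8·36 + 5·23 = 403; w2·w2 = 8·8 + 5·5 = 89
λ ≈ 403/89 = 4.5281

4.5281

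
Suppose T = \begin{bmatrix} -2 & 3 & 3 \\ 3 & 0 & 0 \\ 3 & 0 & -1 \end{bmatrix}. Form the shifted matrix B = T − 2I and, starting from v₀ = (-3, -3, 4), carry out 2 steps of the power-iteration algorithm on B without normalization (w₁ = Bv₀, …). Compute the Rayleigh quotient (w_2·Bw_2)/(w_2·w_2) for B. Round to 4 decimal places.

-7.4416

B = T − 2I has rows (-4, 3, 3); (3, -2, 0); (3, 0, -3)
w1 = Bv₀ = ((-4)·(-3) + 3·(-3) + 3·4; 3·(-3) + (-2)·(-3) + 0·4; 3·(-3) + 0·(-3) + (-3)·4) = (15, -3, -21)
w2 = Bw1 = ((-4)·15 + 3·(-3) + 3·(-21); 3·15 + (-2)·(-3) + 0·(-21); 3·15 + 0·(-3) + (-3)·(-21)) = (-132, 51, 108)
Bw2 = (1005, -498, -720)
w2·Bw2 = -235818; w2·w2 = 31689; μ ≈ -235818/31689 = -7.4416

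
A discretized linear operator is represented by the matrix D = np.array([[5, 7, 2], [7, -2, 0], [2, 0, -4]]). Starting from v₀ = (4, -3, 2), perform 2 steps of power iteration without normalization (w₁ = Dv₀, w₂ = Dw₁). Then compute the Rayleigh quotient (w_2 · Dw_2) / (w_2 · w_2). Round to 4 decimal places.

w1 = Dv₀ = (3, 34, 0)
w2 = Dw1 = (253, -47, 6)
Dw2 = (948, 1865, 482)
w2·Dw2 = 253·948 + (-47)·1865 + 6·482 = 155081; w2·w2 = 253·253 + (-47)·(-47) + 6·6 = 66254
λ ≈ 155081/66254 = 2.3407

2.3407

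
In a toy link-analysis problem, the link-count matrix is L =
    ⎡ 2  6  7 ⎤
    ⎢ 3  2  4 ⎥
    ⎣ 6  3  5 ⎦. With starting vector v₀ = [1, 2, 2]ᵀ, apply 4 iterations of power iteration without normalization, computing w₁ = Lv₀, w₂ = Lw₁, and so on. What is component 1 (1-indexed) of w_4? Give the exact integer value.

51869

w1 = Lv₀ = (28, 15, 22)
w2 = Lw1 = (300, 202, 323)
w3 = Lw2 = (4073, 2596, 4021)
w4 = Lw3 = (51869, 33495, 52331)
The requested component of w4 is 51869.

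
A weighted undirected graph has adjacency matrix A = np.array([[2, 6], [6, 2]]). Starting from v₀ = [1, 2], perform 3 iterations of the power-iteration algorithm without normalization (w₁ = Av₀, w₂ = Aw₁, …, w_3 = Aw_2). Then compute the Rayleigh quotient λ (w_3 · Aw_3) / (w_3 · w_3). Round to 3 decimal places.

w1 = Av₀ = (2·1 + 6·2; 6·1 + 2·2) = (14, 10)
w2 = Aw1 = (2·14 + 6·10; 6·14 + 2·10) = (88, 104)
w3 = Aw2 = (800, 736)
Aw3 = (6016, 6272)
w3·Aw3 = 800·6016 + 736·6272 = 9428992; w3·w3 = 800·800 + 736·736 = 1181696
λ ≈ 9428992/1181696 = 7.979

7.979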